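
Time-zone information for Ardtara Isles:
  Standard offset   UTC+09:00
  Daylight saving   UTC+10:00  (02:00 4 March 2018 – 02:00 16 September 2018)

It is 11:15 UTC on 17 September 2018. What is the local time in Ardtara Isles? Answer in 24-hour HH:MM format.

20:15

At the standard offset (UTC+09:00), 11:15 UTC + 9h = 20:15 Ardtara Isles standard time.
Daylight saving runs 4 March – 16 September; the standard-time date in Ardtara Isles, 17 September 2018, is outside that window, so Ardtara Isles is on standard time at UTC+09:00.
11:15 UTC + 9h = 20:15 local.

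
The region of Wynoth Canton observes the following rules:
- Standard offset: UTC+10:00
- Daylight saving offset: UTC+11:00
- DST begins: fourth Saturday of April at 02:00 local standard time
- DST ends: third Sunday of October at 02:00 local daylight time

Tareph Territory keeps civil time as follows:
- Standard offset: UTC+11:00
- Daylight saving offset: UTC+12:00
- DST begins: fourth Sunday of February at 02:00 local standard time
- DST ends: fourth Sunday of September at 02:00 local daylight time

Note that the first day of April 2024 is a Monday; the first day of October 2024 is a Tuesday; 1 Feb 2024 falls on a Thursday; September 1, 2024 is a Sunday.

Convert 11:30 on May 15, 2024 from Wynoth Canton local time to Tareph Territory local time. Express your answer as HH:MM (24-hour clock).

12:30

1 April 2024 is a Monday, so the first Saturday is April 6 and the fourth is April 27.
1 October 2024 is a Tuesday, so the first Sunday is October 6 and the third is October 20.
May 15, 2024 falls between 27 April and 20 October, so daylight saving is in effect and Wynoth Canton is at UTC+11:00.
11:30 Wynoth Canton − 11h = 00:30 UTC.
1 February 2024 is a Thursday, so the first Sunday is February 4 and the fourth is February 25.
1 September 2024 is a Sunday, so the first Sunday is September 1 and the fourth is September 22.
At the standard offset (UTC+11:00), 00:30 UTC + 11h = 11:30 Tareph Territory standard time.
The standard-time date in Tareph Territory, May 15, 2024, lies within the daylight-saving period (25 February – 22 September), so Tareph Territory is on daylight time, UTC+12:00.
00:30 UTC + 12h = 12:30 Tareph Territory.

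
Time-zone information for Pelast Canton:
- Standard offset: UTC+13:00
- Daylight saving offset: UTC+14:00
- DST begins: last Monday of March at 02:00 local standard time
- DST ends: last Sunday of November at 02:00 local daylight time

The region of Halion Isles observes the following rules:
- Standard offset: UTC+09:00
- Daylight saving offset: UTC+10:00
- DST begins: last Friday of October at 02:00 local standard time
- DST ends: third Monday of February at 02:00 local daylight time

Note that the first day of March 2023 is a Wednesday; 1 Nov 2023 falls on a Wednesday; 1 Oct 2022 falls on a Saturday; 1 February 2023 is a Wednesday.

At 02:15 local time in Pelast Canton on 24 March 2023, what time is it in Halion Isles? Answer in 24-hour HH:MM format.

1 March 2023 is a Wednesday, so Mondays fall on 6, 13, 20, 27; the last is March 27.
1 November 2023 is a Wednesday, so Sundays fall on 5, 12, 19, 26; the last is November 26.
24 March 2023 does not fall between 27 March and 26 November, so daylight saving is not in effect and Pelast Canton is at UTC+13:00.
02:15 Pelast Canton − 13h = 13:15 UTC (rolling into the previous day, 23 March 2023).
1 October 2022 is a Saturday, so Fridays fall on 7, 14, 21, 28; the last is October 28.
1 February 2023 is a Wednesday, so the first Monday is February 6 and the third is February 20.
At the standard offset (UTC+09:00), 13:15 UTC + 9h = 22:15 Halion Isles standard time.
The standard-time date in Halion Isles, 23 March 2023, does not fall between 28 October 2022 and 20 February 2023, so daylight saving is not in effect and Halion Isles is at UTC+09:00.
13:15 UTC + 9h = 22:15 Halion Isles.

22:15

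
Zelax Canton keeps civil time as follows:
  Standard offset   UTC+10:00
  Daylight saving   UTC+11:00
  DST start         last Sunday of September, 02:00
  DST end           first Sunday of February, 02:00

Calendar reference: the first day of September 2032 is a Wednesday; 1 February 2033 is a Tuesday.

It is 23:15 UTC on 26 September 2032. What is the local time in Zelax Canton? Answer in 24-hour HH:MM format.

10:15

1 September 2032 is a Wednesday, so Sundays fall on 5, 12, 19, 26; the last is September 26.
1 February 2033 is a Tuesday, so the first Sunday is February 6.
At the standard offset (UTC+10:00), 23:15 UTC + 10h = 09:15 Zelax Canton standard time (rolling into the next day, 27 September 2032).
Daylight saving runs 26 September 2032 – 6 February 2033; the standard-time date in Zelax Canton, 27 September 2032, is inside that window, so Zelax Canton is at UTC+11:00.
23:15 UTC + 11h = 10:15 local (rolling into the next day, 27 September 2032).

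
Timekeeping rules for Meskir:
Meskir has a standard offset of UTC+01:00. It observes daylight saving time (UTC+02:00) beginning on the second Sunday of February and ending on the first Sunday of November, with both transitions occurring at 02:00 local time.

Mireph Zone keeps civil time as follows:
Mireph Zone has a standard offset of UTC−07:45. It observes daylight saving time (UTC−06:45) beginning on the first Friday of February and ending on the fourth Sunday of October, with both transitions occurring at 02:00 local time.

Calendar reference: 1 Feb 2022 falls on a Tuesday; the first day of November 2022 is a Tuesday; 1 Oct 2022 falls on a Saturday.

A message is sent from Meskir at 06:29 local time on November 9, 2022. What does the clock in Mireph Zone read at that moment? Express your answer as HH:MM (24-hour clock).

1 February 2022 is a Tuesday, so the first Sunday is February 6 and the second is February 13.
1 November 2022 is a Tuesday, so the first Sunday is November 6.
November 9, 2022 does not fall between 13 February and 6 November, so daylight saving is not in effect and Meskir is at UTC+01:00.
06:29 Meskir − 1h = 05:29 UTC.
1 February 2022 is a Tuesday, so the first Friday is February 4.
1 October 2022 is a Saturday, so the first Sunday is October 2 and the fourth is October 23.
At the standard offset (UTC−07:45), 05:29 UTC − 7h45m = 21:44 Mireph Zone standard time (rolling into the previous day, 8 November 2022).
The standard-time date in Mireph Zone, November 8, 2022, does not fall between 4 February and 23 October, so daylight saving is not in effect and Mireph Zone is at UTC−07:45.
05:29 UTC − 7h45m = 21:44 Mireph Zone (rolling into the previous day, 8 November 2022).

21:44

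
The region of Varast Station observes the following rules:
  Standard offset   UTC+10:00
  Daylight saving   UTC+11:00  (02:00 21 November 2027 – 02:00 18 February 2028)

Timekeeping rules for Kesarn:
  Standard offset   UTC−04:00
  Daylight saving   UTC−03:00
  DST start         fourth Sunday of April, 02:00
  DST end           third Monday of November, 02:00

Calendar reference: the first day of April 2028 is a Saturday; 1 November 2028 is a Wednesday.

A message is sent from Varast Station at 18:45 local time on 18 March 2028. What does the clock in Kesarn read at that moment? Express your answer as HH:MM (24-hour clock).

04:45

Daylight saving runs 21 November 2027 – 18 February 2028; 18 March 2028 is outside that window, so Varast Station is on standard time at UTC+10:00.
18:45 Varast Station − 10h = 08:45 UTC.
1 April 2028 is a Saturday, so the first Sunday is April 2 and the fourth is April 23.
1 November 2028 is a Wednesday, so the first Monday is November 6 and the third is November 20.
At the standard offset (UTC−04:00), 08:45 UTC − 4h = 04:45 Kesarn standard time.
Daylight saving runs 23 April – 20 November; the standard-time date in Kesarn, 18 March 2028, is outside that window, so Kesarn is on standard time at UTC−04:00.
08:45 UTC − 4h = 04:45 Kesarn.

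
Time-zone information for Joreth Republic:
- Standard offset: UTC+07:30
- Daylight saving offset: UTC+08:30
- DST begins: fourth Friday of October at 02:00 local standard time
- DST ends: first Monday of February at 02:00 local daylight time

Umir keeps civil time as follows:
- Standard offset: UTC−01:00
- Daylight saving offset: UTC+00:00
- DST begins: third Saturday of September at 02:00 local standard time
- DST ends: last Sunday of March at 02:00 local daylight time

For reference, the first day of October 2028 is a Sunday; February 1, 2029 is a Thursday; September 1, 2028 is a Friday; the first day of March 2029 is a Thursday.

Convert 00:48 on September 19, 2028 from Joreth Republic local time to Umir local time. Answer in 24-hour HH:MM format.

17:18

1 October 2028 is a Sunday, so the first Friday is October 6 and the fourth is October 27.
1 February 2029 is a Thursday, so the first Monday is February 5.
Daylight saving runs 27 October 2028 – 5 February 2029; September 19, 2028 is outside that window, so Joreth Republic is on standard time at UTC+07:30.
00:48 Joreth Republic − 7h30m = 17:18 UTC (rolling into the previous day, 18 September 2028).
1 September 2028 is a Friday, so the first Saturday is September 2 and the third is September 16.
1 March 2029 is a Thursday, so Sundays fall on 4, 11, 18, 25; the last is March 25.
At the standard offset (UTC−01:00), 17:18 UTC − 1h = 16:18 Umir standard time.
The standard-time date in Umir, September 18, 2028, lies within the daylight-saving period (16 September 2028 – 25 March 2029), so Umir is on daylight time, UTC+00:00.
17:18 UTC + 0h = 17:18 Umir.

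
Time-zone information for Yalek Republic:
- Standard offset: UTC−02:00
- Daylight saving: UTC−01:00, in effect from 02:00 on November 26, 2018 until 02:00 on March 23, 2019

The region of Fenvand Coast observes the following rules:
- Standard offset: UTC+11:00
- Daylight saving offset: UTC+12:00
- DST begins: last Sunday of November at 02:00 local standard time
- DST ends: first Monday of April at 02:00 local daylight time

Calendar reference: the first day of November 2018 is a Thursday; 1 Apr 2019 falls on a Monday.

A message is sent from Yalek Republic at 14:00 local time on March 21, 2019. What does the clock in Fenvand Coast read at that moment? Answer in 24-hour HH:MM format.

03:00

March 21, 2019 falls between 26 November 2018 and 23 March 2019, so daylight saving is in effect and Yalek Republic is at UTC−01:00.
14:00 Yalek Republic + 1h = 15:00 UTC.
1 November 2018 is a Thursday, so Sundays fall on 4, 11, 18, 25; the last is November 25.
1 April 2019 is a Monday, so the first Monday is April 1.
At the standard offset (UTC+11:00), 15:00 UTC + 11h = 02:00 Fenvand Coast standard time (rolling into the next day, 22 March 2019).
The standard-time date in Fenvand Coast, March 22, 2019, falls between 25 November 2018 and 1 April 2019, so daylight saving is in effect and Fenvand Coast is at UTC+12:00.
15:00 UTC + 12h = 03:00 Fenvand Coast (rolling into the next day, 22 March 2019).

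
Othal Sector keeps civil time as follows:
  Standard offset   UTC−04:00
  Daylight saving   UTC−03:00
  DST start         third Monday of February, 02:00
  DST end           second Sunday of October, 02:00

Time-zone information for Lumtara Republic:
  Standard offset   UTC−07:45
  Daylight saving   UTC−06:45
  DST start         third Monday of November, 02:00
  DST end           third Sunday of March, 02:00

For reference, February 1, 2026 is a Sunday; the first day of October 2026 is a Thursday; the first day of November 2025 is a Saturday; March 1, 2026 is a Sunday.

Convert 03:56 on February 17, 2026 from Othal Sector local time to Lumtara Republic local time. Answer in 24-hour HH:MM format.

00:11

1 February 2026 is a Sunday, so the first Monday is February 2 and the third is February 16.
1 October 2026 is a Thursday, so the first Sunday is October 4 and the second is October 11.
February 17, 2026 falls between 16 February and 11 October, so daylight saving is in effect and Othal Sector is at UTC−03:00.
03:56 Othal Sector + 3h = 06:56 UTC.
1 November 2025 is a Saturday, so the first Monday is November 3 and the third is November 17.
1 March 2026 is a Sunday, so the first Sunday is March 1 and the third is March 15.
At the standard offset (UTC−07:45), 06:56 UTC − 7h45m = 23:11 Lumtara Republic standard time (rolling into the previous day, 16 February 2026).
The standard-time date in Lumtara Republic, February 16, 2026, falls between 17 November 2025 and 15 March 2026, so daylight saving is in effect and Lumtara Republic is at UTC−06:45.
06:56 UTC − 6h45m = 00:11 Lumtara Republic.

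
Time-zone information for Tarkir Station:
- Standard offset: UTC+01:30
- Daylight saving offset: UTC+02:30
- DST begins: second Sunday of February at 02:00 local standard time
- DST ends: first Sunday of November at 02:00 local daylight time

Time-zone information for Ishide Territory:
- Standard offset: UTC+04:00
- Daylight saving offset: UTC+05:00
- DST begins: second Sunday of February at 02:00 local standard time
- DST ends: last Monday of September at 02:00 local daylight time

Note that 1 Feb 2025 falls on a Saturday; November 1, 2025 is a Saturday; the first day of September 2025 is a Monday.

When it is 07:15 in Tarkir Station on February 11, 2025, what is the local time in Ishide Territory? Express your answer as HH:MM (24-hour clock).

09:45

1 February 2025 is a Saturday, so the first Sunday is February 2 and the second is February 9.
1 November 2025 is a Saturday, so the first Sunday is November 2.
February 11, 2025 lies within the daylight-saving period (9 February – 2 November), so Tarkir Station is on daylight time, UTC+02:30.
07:15 Tarkir Station − 2h30m = 04:45 UTC.
1 February 2025 is a Saturday, so the first Sunday is February 2 and the second is February 9.
1 September 2025 is a Monday, so Mondays fall on 1, 8, 15, 22, 29; the last is September 29.
At the standard offset (UTC+04:00), 04:45 UTC + 4h = 08:45 Ishide Territory standard time.
The standard-time date in Ishide Territory, February 11, 2025, falls between 9 February and 29 September, so daylight saving is in effect and Ishide Territory is at UTC+05:00.
04:45 UTC + 5h = 09:45 Ishide Territory.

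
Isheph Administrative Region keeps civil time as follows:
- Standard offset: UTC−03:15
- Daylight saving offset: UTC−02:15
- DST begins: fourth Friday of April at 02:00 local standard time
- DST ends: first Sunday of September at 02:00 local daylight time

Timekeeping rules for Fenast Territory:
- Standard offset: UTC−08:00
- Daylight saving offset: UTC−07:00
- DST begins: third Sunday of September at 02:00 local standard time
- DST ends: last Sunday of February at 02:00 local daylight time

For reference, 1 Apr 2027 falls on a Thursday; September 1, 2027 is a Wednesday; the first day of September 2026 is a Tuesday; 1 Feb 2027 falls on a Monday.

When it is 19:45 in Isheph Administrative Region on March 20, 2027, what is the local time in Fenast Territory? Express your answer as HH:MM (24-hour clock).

15:00

1 April 2027 is a Thursday, so the first Friday is April 2 and the fourth is April 23.
1 September 2027 is a Wednesday, so the first Sunday is September 5.
Daylight saving runs 23 April – 5 September; March 20, 2027 is outside that window, so Isheph Administrative Region is on standard time at UTC−03:15.
19:45 Isheph Administrative Region + 3h15m = 23:00 UTC.
1 September 2026 is a Tuesday, so the first Sunday is September 6 and the third is September 20.
1 February 2027 is a Monday, so Sundays fall on 7, 14, 21, 28; the last is February 28.
At the standard offset (UTC−08:00), 23:00 UTC − 8h = 15:00 Fenast Territory standard time.
The standard-time date in Fenast Territory, March 20, 2027, does not fall between 20 September 2026 and 28 February 2027, so daylight saving is not in effect and Fenast Territory is at UTC−08:00.
23:00 UTC − 8h = 15:00 Fenast Territory.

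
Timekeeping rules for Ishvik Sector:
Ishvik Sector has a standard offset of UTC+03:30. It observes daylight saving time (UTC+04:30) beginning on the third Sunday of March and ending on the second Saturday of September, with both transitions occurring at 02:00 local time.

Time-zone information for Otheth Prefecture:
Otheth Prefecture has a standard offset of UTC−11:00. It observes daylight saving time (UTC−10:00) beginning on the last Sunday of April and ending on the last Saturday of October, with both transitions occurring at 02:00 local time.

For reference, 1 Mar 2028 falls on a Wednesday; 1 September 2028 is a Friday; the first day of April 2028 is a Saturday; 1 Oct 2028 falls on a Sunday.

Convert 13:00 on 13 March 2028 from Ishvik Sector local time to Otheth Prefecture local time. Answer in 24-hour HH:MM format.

22:30

1 March 2028 is a Wednesday, so the first Sunday is March 5 and the third is March 19.
1 September 2028 is a Friday, so the first Saturday is September 2 and the second is September 9.
Daylight saving runs 19 March – 9 September; 13 March 2028 is outside that window, so Ishvik Sector is on standard time at UTC+03:30.
13:00 Ishvik Sector − 3h30m = 09:30 UTC.
1 April 2028 is a Saturday, so Sundays fall on 2, 9, 16, 23, 30; the last is April 30.
1 October 2028 is a Sunday, so Saturdays fall on 7, 14, 21, 28; the last is October 28.
At the standard offset (UTC−11:00), 09:30 UTC − 11h = 22:30 Otheth Prefecture standard time (rolling into the previous day, 12 March 2028).
Daylight saving runs 30 April – 28 October; the standard-time date in Otheth Prefecture, 12 March 2028, is outside that window, so Otheth Prefecture is on standard time at UTC−11:00.
09:30 UTC − 11h = 22:30 Otheth Prefecture (rolling into the previous day, 12 March 2028).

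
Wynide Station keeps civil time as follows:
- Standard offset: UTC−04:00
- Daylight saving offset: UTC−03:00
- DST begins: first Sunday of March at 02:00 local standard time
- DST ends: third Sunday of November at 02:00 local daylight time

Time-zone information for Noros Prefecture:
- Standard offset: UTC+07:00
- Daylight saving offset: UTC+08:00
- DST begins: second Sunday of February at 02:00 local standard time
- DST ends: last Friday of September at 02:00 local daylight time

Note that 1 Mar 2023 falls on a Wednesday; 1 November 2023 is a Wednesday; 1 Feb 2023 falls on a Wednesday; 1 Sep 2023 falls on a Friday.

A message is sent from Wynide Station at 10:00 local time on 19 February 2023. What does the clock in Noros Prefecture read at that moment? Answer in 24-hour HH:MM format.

1 March 2023 is a Wednesday, so the first Sunday is March 5.
1 November 2023 is a Wednesday, so the first Sunday is November 5 and the third is November 19.
19 February 2023 is outside the daylight-saving period (5 March – 19 November), so Wynide Station is on standard time, UTC−04:00.
10:00 Wynide Station + 4h = 14:00 UTC.
1 February 2023 is a Wednesday, so the first Sunday is February 5 and the second is February 12.
1 September 2023 is a Friday, so Fridays fall on 1, 8, 15, 22, 29; the last is September 29.
At the standard offset (UTC+07:00), 14:00 UTC + 7h = 21:00 Noros Prefecture standard time.
Daylight saving runs 12 February – 29 September; the standard-time date in Noros Prefecture, 19 February 2023, is inside that window, so Noros Prefecture is at UTC+08:00.
14:00 UTC + 8h = 22:00 Noros Prefecture.

22:00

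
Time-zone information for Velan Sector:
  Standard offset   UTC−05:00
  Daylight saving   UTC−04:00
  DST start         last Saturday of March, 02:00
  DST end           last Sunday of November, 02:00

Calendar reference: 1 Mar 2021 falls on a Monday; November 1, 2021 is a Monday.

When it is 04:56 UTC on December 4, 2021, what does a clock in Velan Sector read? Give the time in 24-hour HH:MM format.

23:56

1 March 2021 is a Monday, so Saturdays fall on 6, 13, 20, 27; the last is March 27.
1 November 2021 is a Monday, so Sundays fall on 7, 14, 21, 28; the last is November 28.
At the standard offset (UTC−05:00), 04:56 UTC − 5h = 23:56 Velan Sector standard time (rolling into the previous day, 3 December 2021).
The standard-time date in Velan Sector, December 3, 2021, does not fall between 27 March and 28 November, so daylight saving is not in effect and Velan Sector is at UTC−05:00.
04:56 UTC − 5h = 23:56 local (rolling into the previous day, 3 December 2021).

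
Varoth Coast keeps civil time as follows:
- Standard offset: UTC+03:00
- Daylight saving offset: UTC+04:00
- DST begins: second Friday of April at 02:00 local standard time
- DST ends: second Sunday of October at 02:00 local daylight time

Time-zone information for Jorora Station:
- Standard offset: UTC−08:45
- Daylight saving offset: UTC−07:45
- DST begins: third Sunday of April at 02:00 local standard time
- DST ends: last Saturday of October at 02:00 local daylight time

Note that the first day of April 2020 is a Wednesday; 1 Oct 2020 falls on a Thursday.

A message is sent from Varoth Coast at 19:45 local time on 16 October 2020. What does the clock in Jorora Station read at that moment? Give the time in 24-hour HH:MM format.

1 April 2020 is a Wednesday, so the first Friday is April 3 and the second is April 10.
1 October 2020 is a Thursday, so the first Sunday is October 4 and the second is October 11.
16 October 2020 does not fall between 10 April and 11 October, so daylight saving is not in effect and Varoth Coast is at UTC+03:00.
19:45 Varoth Coast − 3h = 16:45 UTC.
1 April 2020 is a Wednesday, so the first Sunday is April 5 and the third is April 19.
1 October 2020 is a Thursday, so Saturdays fall on 3, 10, 17, 24, 31; the last is October 31.
At the standard offset (UTC−08:45), 16:45 UTC − 8h45m = 08:00 Jorora Station standard time.
The standard-time date in Jorora Station, 16 October 2020, lies within the daylight-saving period (19 April – 31 October), so Jorora Station is on daylight time, UTC−07:45.
16:45 UTC − 7h45m = 09:00 Jorora Station.

09:00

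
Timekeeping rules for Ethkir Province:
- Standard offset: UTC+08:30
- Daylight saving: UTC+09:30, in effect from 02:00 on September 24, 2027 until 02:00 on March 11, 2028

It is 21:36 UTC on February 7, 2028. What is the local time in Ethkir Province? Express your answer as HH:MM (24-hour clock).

At the standard offset (UTC+08:30), 21:36 UTC + 8h30m = 06:06 Ethkir Province standard time (rolling into the next day, 8 February 2028).
Daylight saving runs 24 September 2027 – 11 March 2028; the standard-time date in Ethkir Province, February 8, 2028, is inside that window, so Ethkir Province is at UTC+09:30.
21:36 UTC + 9h30m = 07:06 local (rolling into the next day, 8 February 2028).

07:06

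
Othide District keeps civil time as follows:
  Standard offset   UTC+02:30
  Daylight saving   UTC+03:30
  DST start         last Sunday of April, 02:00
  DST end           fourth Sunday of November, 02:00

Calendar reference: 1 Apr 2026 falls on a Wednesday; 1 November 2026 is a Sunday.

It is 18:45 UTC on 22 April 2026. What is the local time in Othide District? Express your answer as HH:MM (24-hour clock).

1 April 2026 is a Wednesday, so Sundays fall on 5, 12, 19, 26; the last is April 26.
1 November 2026 is a Sunday, so the first Sunday is November 1 and the fourth is November 22.
At the standard offset (UTC+02:30), 18:45 UTC + 2h30m = 21:15 Othide District standard time.
The standard-time date in Othide District, 22 April 2026, is outside the daylight-saving period (26 April – 22 November), so Othide District is on standard time, UTC+02:30.
18:45 UTC + 2h30m = 21:15 local.

21:15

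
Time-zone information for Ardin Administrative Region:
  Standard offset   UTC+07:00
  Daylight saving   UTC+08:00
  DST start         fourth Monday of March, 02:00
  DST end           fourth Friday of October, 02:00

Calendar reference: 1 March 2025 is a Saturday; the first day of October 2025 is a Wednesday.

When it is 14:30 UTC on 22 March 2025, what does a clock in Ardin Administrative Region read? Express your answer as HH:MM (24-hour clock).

21:30

1 March 2025 is a Saturday, so the first Monday is March 3 and the fourth is March 24.
1 October 2025 is a Wednesday, so the first Friday is October 3 and the fourth is October 24.
At the standard offset (UTC+07:00), 14:30 UTC + 7h = 21:30 Ardin Administrative Region standard time.
The standard-time date in Ardin Administrative Region, 22 March 2025, does not fall between 24 March and 24 October, so daylight saving is not in effect and Ardin Administrative Region is at UTC+07:00.
14:30 UTC + 7h = 21:30 local.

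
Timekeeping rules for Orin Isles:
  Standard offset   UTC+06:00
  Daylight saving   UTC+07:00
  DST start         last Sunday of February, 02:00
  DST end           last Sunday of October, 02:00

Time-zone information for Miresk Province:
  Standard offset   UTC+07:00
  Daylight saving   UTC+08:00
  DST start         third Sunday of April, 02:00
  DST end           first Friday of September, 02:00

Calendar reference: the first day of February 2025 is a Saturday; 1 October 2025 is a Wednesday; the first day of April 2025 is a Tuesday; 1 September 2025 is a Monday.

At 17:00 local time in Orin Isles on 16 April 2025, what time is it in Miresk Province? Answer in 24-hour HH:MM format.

1 February 2025 is a Saturday, so Sundays fall on 2, 9, 16, 23; the last is February 23.
1 October 2025 is a Wednesday, so Sundays fall on 5, 12, 19, 26; the last is October 26.
Daylight saving runs 23 February – 26 October; 16 April 2025 is inside that window, so Orin Isles is at UTC+07:00.
17:00 Orin Isles − 7h = 10:00 UTC.
1 April 2025 is a Tuesday, so the first Sunday is April 6 and the third is April 20.
1 September 2025 is a Monday, so the first Friday is September 5.
At the standard offset (UTC+07:00), 10:00 UTC + 7h = 17:00 Miresk Province standard time.
The standard-time date in Miresk Province, 16 April 2025, is outside the daylight-saving period (20 April – 5 September), so Miresk Province is on standard time, UTC+07:00.
10:00 UTC + 7h = 17:00 Miresk Province.

17:00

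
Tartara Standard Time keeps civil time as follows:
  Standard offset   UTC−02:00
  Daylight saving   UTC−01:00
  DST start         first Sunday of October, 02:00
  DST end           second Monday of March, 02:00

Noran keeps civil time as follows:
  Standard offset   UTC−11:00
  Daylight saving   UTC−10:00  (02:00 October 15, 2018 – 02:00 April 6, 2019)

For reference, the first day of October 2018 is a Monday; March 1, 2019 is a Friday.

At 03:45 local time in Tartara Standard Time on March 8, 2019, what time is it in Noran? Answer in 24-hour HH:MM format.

18:45

1 October 2018 is a Monday, so the first Sunday is October 7.
1 March 2019 is a Friday, so the first Monday is March 4 and the second is March 11.
Daylight saving runs 7 October 2018 – 11 March 2019; March 8, 2019 is inside that window, so Tartara Standard Time is at UTC−01:00.
03:45 Tartara Standard Time + 1h = 04:45 UTC.
At the standard offset (UTC−11:00), 04:45 UTC − 11h = 17:45 Noran standard time (rolling into the previous day, 7 March 2019).
Daylight saving runs 15 October 2018 – 6 April 2019; the standard-time date in Noran, March 7, 2019, is inside that window, so Noran is at UTC−10:00.
04:45 UTC − 10h = 18:45 Noran (rolling into the previous day, 7 March 2019).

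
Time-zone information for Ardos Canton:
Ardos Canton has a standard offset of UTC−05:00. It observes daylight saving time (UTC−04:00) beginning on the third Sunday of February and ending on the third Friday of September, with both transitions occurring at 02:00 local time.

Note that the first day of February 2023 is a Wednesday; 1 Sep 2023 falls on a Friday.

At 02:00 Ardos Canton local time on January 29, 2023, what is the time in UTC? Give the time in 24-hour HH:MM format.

1 February 2023 is a Wednesday, so the first Sunday is February 5 and the third is February 19.
1 September 2023 is a Friday, so the first Friday is September 1 and the third is September 15.
Daylight saving runs 19 February – 15 September; January 29, 2023 is outside that window, so Ardos Canton is on standard time at UTC−05:00.
02:00 local + 5h = 07:00 UTC.

07:00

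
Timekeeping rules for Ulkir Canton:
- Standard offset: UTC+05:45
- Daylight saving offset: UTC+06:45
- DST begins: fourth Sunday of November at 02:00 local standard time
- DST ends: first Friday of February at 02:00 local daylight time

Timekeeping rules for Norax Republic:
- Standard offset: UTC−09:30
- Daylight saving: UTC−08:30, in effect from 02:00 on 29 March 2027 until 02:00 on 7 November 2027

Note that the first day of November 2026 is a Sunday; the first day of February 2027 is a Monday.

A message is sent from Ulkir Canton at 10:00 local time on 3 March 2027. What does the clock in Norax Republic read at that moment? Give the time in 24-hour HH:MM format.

18:45

1 November 2026 is a Sunday, so the first Sunday is November 1 and the fourth is November 22.
1 February 2027 is a Monday, so the first Friday is February 5.
Daylight saving runs 22 November 2026 – 5 February 2027; 3 March 2027 is outside that window, so Ulkir Canton is on standard time at UTC+05:45.
10:00 Ulkir Canton − 5h45m = 04:15 UTC.
At the standard offset (UTC−09:30), 04:15 UTC − 9h30m = 18:45 Norax Republic standard time (rolling into the previous day, 2 March 2027).
The standard-time date in Norax Republic, 2 March 2027, does not fall between 29 March and 7 November, so daylight saving is not in effect and Norax Republic is at UTC−09:30.
04:15 UTC − 9h30m = 18:45 Norax Republic (rolling into the previous day, 2 March 2027).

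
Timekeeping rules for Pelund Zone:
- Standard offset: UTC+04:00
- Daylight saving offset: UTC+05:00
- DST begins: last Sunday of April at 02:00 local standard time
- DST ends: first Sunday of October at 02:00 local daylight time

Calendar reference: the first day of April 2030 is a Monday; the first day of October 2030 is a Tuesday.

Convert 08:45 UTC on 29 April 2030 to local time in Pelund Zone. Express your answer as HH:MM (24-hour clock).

1 April 2030 is a Monday, so Sundays fall on 7, 14, 21, 28; the last is April 28.
1 October 2030 is a Tuesday, so the first Sunday is October 6.
At the standard offset (UTC+04:00), 08:45 UTC + 4h = 12:45 Pelund Zone standard time.
The standard-time date in Pelund Zone, 29 April 2030, falls between 28 April and 6 October, so daylight saving is in effect and Pelund Zone is at UTC+05:00.
08:45 UTC + 5h = 13:45 local.

13:45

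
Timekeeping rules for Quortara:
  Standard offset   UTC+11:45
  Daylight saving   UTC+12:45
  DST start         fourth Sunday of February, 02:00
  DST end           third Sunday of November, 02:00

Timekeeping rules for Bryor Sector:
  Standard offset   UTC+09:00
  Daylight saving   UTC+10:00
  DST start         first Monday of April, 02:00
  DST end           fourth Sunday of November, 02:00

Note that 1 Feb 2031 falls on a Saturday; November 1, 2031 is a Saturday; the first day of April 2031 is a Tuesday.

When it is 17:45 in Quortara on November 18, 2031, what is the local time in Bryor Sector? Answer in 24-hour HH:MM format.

16:00

1 February 2031 is a Saturday, so the first Sunday is February 2 and the fourth is February 23.
1 November 2031 is a Saturday, so the first Sunday is November 2 and the third is November 16.
November 18, 2031 does not fall between 23 February and 16 November, so daylight saving is not in effect and Quortara is at UTC+11:45.
17:45 Quortara − 11h45m = 06:00 UTC.
1 April 2031 is a Tuesday, so the first Monday is April 7.
1 November 2031 is a Saturday, so the first Sunday is November 2 and the fourth is November 23.
At the standard offset (UTC+09:00), 06:00 UTC + 9h = 15:00 Bryor Sector standard time.
The standard-time date in Bryor Sector, November 18, 2031, falls between 7 April and 23 November, so daylight saving is in effect and Bryor Sector is at UTC+10:00.
06:00 UTC + 10h = 16:00 Bryor Sector.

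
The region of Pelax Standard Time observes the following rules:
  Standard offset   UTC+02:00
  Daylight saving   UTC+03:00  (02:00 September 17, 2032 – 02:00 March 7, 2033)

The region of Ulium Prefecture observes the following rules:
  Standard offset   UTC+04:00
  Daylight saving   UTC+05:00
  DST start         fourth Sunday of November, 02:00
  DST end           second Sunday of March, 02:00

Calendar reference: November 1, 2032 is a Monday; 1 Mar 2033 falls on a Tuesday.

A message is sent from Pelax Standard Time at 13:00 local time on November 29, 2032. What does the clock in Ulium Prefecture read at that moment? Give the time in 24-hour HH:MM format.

November 29, 2032 lies within the daylight-saving period (17 September 2032 – 7 March 2033), so Pelax Standard Time is on daylight time, UTC+03:00.
13:00 Pelax Standard Time − 3h = 10:00 UTC.
1 November 2032 is a Monday, so the first Sunday is November 7 and the fourth is November 28.
1 March 2033 is a Tuesday, so the first Sunday is March 6 and the second is March 13.
At the standard offset (UTC+04:00), 10:00 UTC + 4h = 14:00 Ulium Prefecture standard time.
Daylight saving runs 28 November 2032 – 13 March 2033; the standard-time date in Ulium Prefecture, November 29, 2032, is inside that window, so Ulium Prefecture is at UTC+05:00.
10:00 UTC + 5h = 15:00 Ulium Prefecture.

15:00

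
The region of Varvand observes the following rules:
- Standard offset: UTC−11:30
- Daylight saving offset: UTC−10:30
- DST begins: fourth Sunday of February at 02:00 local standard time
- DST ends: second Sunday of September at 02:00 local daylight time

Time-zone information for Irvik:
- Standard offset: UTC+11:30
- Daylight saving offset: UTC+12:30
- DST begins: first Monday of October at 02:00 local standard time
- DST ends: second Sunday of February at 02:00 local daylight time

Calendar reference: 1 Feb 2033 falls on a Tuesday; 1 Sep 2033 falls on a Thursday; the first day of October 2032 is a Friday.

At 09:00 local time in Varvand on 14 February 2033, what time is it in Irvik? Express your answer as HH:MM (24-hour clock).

1 February 2033 is a Tuesday, so the first Sunday is February 6 and the fourth is February 27.
1 September 2033 is a Thursday, so the first Sunday is September 4 and the second is September 11.
14 February 2033 does not fall between 27 February and 11 September, so daylight saving is not in effect and Varvand is at UTC−11:30.
09:00 Varvand + 11h30m = 20:30 UTC.
1 October 2032 is a Friday, so the first Monday is October 4.
1 February 2033 is a Tuesday, so the first Sunday is February 6 and the second is February 13.
At the standard offset (UTC+11:30), 20:30 UTC + 11h30m = 08:00 Irvik standard time (rolling into the next day, 15 February 2033).
The standard-time date in Irvik, 15 February 2033, does not fall between 4 October 2032 and 13 February 2033, so daylight saving is not in effect and Irvik is at UTC+11:30.
20:30 UTC + 11h30m = 08:00 Irvik (rolling into the next day, 15 February 2033).

08:00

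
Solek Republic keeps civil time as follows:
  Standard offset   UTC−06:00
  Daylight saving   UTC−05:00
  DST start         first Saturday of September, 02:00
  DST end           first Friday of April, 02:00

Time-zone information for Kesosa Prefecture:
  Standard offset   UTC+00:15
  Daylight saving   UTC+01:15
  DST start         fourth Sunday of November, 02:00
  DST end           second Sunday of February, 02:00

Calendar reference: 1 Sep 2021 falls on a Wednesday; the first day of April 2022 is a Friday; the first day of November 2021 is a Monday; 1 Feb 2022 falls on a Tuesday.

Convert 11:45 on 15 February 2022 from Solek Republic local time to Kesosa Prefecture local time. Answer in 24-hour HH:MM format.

1 September 2021 is a Wednesday, so the first Saturday is September 4.
1 April 2022 is a Friday, so the first Friday is April 1.
15 February 2022 lies within the daylight-saving period (4 September 2021 – 1 April 2022), so Solek Republic is on daylight time, UTC−05:00.
11:45 Solek Republic + 5h = 16:45 UTC.
1 November 2021 is a Monday, so the first Sunday is November 7 and the fourth is November 28.
1 February 2022 is a Tuesday, so the first Sunday is February 6 and the second is February 13.
At the standard offset (UTC+00:15), 16:45 UTC + 0h15m = 17:00 Kesosa Prefecture standard time.
Daylight saving runs 28 November 2021 – 13 February 2022; the standard-time date in Kesosa Prefecture, 15 February 2022, is outside that window, so Kesosa Prefecture is on standard time at UTC+00:15.
16:45 UTC + 0h15m = 17:00 Kesosa Prefecture.

17:00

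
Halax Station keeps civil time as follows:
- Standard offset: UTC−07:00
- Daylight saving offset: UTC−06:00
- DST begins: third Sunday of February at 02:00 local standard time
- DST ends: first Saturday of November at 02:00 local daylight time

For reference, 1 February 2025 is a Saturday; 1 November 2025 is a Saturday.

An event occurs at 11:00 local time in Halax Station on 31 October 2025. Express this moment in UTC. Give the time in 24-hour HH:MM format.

1 February 2025 is a Saturday, so the first Sunday is February 2 and the third is February 16.
1 November 2025 is a Saturday, so the first Saturday is November 1.
31 October 2025 lies within the daylight-saving period (16 February – 1 November), so Halax Station is on daylight time, UTC−06:00.
11:00 local + 6h = 17:00 UTC.

17:00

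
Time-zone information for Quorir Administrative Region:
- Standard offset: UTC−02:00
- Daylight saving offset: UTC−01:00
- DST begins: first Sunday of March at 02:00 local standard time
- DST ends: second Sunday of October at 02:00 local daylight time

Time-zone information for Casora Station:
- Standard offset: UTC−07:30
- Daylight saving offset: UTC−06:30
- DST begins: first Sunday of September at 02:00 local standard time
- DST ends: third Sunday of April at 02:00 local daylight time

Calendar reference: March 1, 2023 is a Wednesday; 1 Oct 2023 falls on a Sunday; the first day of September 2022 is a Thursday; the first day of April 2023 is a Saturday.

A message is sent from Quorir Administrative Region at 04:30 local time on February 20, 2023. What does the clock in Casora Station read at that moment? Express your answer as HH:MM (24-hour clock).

1 March 2023 is a Wednesday, so the first Sunday is March 5.
1 October 2023 is a Sunday, so the first Sunday is October 1 and the second is October 8.
Daylight saving runs 5 March – 8 October; February 20, 2023 is outside that window, so Quorir Administrative Region is on standard time at UTC−02:00.
04:30 Quorir Administrative Region + 2h = 06:30 UTC.
1 September 2022 is a Thursday, so the first Sunday is September 4.
1 April 2023 is a Saturday, so the first Sunday is April 2 and the third is April 16.
At the standard offset (UTC−07:30), 06:30 UTC − 7h30m = 23:00 Casora Station standard time (rolling into the previous day, 19 February 2023).
The standard-time date in Casora Station, February 19, 2023, falls between 4 September 2022 and 16 April 2023, so daylight saving is in effect and Casora Station is at UTC−06:30.
06:30 UTC − 6h30m = 00:00 Casora Station.

00:00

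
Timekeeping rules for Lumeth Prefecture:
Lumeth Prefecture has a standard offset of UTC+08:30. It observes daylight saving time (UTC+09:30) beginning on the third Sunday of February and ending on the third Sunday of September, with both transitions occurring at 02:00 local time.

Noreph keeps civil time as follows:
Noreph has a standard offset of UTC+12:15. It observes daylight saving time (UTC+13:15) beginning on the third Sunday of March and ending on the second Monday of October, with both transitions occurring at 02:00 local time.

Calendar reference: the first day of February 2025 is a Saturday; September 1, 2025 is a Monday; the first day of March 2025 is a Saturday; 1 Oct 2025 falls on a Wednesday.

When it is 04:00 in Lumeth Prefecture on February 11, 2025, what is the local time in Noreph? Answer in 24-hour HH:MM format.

1 February 2025 is a Saturday, so the first Sunday is February 2 and the third is February 16.
1 September 2025 is a Monday, so the first Sunday is September 7 and the third is September 21.
February 11, 2025 is outside the daylight-saving period (16 February – 21 September), so Lumeth Prefecture is on standard time, UTC+08:30.
04:00 Lumeth Prefecture − 8h30m = 19:30 UTC (rolling into the previous day, 10 February 2025).
1 March 2025 is a Saturday, so the first Sunday is March 2 and the third is March 16.
1 October 2025 is a Wednesday, so the first Monday is October 6 and the second is October 13.
At the standard offset (UTC+12:15), 19:30 UTC + 12h15m = 07:45 Noreph standard time (rolling into the next day, 11 February 2025).
The standard-time date in Noreph, February 11, 2025, does not fall between 16 March and 13 October, so daylight saving is not in effect and Noreph is at UTC+12:15.
19:30 UTC + 12h15m = 07:45 Noreph (rolling into the next day, 11 February 2025).

07:45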